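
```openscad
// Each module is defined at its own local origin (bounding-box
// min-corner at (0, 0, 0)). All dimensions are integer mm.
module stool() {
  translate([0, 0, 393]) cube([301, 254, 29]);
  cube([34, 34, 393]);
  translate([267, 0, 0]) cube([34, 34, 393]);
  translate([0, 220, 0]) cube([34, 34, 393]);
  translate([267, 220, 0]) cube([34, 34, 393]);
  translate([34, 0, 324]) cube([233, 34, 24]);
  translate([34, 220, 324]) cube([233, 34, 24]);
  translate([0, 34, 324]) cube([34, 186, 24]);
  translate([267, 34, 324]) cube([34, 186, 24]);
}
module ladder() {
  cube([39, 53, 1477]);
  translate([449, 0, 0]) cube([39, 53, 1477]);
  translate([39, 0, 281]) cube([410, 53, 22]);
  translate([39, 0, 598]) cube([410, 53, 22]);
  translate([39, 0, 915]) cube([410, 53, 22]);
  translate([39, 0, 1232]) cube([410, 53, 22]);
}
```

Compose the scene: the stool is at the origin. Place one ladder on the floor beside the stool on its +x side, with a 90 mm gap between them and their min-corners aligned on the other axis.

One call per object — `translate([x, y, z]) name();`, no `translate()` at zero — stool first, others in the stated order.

stool();
translate([391, 0, 0]) ladder();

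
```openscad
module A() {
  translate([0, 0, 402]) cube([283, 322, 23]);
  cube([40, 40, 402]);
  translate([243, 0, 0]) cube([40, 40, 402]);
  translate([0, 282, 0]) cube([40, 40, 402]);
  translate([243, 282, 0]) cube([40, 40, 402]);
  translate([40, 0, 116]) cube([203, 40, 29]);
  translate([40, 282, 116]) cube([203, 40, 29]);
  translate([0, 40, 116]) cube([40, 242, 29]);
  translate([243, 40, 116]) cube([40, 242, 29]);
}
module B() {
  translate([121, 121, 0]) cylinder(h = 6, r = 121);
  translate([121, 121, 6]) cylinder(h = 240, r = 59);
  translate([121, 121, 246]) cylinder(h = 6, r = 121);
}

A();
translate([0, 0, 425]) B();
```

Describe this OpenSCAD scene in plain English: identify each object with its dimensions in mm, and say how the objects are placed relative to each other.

A is a simple wooden stool: a rectangular seat 283 mm (x) by 322 mm (y), 23 mm thick, top face at z = 425 mm, on four square legs, each 40×40 mm in cross-section. The legs rest on z = 0, each flush with a corner of the seat. Four stretchers, 40 mm wide and 29 mm tall, connect adjacent legs with their undersides at z = 116 mm, each running between the inner faces of the legs it joins and aligned with the legs' outer faces on the other axis.

B is a spool: two coaxial disc flanges of radius 121 mm and thickness 6 mm, joined by a core cylinder of radius 59 mm and height 240 mm. The lower flange rests on z = 0 and the three cylinders share a vertical axis.

The spool is on top of the stool.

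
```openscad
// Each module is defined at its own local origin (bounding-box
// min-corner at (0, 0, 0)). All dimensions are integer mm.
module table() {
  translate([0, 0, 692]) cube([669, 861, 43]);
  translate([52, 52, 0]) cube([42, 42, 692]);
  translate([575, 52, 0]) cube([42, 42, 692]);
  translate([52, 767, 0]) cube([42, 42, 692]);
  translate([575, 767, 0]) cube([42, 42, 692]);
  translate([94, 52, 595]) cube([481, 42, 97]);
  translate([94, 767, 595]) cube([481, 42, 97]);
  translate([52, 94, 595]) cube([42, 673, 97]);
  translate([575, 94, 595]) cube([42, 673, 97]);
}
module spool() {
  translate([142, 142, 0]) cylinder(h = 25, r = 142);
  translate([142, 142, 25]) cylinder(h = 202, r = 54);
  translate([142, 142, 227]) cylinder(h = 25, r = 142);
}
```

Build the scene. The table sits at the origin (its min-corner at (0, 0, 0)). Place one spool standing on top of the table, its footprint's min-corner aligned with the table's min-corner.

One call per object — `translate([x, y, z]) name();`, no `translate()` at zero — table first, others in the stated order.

table();
translate([0, 0, 735]) spool();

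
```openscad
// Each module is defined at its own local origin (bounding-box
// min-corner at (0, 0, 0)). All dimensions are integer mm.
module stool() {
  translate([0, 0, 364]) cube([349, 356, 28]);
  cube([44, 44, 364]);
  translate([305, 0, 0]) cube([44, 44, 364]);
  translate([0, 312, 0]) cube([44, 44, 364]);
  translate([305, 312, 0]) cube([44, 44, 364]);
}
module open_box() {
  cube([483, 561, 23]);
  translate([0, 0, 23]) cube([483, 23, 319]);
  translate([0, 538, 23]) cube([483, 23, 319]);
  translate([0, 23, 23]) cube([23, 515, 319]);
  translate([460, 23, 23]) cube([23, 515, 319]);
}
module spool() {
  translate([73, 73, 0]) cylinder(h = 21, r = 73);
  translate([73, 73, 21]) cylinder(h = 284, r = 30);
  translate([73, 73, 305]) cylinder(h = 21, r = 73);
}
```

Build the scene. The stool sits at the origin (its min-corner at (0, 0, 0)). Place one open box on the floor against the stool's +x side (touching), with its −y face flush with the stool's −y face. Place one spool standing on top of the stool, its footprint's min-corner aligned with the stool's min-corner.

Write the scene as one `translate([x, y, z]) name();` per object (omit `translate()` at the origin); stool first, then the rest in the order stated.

stool();
translate([349, 0, 0]) open_box();
translate([0, 0, 392]) spool();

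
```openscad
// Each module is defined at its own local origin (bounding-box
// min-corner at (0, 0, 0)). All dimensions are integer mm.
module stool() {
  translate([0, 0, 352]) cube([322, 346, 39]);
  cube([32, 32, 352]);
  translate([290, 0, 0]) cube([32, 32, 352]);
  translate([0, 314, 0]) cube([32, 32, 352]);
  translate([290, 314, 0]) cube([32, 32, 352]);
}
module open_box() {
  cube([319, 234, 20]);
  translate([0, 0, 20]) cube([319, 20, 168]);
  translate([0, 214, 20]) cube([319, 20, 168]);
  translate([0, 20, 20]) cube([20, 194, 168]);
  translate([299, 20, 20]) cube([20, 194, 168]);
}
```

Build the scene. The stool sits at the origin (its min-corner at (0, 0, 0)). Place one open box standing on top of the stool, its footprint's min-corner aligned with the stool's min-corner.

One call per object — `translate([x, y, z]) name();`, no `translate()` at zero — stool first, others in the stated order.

stool();
translate([0, 0, 391]) open_box();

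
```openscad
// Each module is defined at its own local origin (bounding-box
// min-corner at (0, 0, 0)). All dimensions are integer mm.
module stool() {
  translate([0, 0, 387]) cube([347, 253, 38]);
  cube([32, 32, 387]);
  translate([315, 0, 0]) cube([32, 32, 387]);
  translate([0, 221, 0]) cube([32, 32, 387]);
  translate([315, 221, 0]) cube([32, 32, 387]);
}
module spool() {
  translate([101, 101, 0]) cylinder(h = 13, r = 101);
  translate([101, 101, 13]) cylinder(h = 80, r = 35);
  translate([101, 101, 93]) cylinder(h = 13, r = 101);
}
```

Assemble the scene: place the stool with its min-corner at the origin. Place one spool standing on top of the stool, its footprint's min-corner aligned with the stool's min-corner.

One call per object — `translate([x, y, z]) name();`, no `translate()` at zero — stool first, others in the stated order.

stool();
translate([0, 0, 425]) spool();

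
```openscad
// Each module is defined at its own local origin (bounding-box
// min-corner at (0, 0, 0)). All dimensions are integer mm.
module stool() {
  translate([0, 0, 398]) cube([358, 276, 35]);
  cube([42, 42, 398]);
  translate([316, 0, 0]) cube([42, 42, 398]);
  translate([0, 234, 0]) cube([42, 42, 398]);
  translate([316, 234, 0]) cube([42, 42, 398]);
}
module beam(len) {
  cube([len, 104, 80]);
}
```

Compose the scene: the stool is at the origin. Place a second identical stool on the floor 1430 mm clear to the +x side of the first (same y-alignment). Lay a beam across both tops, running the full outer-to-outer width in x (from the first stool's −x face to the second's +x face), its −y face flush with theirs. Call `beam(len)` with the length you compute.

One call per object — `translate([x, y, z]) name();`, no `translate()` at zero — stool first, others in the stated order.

stool();
translate([1788, 0, 0]) stool();
translate([0, 0, 433]) beam(2146);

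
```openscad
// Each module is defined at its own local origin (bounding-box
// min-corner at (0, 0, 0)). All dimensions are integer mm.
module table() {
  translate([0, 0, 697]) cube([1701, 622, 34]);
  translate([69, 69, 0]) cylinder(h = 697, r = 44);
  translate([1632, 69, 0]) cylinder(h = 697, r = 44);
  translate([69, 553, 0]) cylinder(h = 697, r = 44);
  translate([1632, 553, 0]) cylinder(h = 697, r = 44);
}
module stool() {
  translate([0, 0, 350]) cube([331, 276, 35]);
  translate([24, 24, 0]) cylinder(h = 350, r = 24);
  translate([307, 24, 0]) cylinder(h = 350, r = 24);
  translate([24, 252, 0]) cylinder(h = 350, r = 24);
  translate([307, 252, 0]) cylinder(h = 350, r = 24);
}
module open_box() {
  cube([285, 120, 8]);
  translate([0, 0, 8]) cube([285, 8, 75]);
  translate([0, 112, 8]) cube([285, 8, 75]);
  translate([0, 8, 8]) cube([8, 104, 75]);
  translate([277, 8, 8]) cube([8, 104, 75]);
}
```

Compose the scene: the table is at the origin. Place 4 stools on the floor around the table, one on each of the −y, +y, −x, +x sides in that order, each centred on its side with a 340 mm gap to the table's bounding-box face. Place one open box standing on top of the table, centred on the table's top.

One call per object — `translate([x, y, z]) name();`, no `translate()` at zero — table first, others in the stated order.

table();
translate([685, -616, 0]) stool();
translate([685, 962, 0]) stool();
translate([-671, 173, 0]) stool();
translate([2041, 173, 0]) stool();
translate([708, 251, 731]) open_box();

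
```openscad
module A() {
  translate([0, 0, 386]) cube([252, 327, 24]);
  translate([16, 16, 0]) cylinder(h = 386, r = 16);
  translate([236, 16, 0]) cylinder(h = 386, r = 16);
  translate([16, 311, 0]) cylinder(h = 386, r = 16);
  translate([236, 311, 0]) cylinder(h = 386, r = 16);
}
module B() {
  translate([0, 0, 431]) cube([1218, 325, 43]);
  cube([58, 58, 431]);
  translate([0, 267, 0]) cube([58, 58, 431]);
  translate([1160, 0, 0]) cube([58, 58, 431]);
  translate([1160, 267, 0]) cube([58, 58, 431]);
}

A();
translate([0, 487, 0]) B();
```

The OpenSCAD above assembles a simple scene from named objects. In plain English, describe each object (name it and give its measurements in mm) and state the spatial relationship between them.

A is a four-legged stool. The seat is a 252×327×24 mm slab whose top surface is at z = 410 mm; four round legs, each 32 mm in diameter, run from the floor (z = 0) to the underside of the seat, each leg's axis is inset half a diameter from the nearest pair of seat edges (so the leg's bounding box is flush with the corner).

B is a long wooden bench with a 1218 mm (x) × 325 mm (y) seat, 43 mm thick, its top surface 474 mm above the floor. Four 58 mm square legs at the seat corners, flush with the edges, run from z = 0 to the seat underside.

The bench is on the floor beside the stool on its +y side.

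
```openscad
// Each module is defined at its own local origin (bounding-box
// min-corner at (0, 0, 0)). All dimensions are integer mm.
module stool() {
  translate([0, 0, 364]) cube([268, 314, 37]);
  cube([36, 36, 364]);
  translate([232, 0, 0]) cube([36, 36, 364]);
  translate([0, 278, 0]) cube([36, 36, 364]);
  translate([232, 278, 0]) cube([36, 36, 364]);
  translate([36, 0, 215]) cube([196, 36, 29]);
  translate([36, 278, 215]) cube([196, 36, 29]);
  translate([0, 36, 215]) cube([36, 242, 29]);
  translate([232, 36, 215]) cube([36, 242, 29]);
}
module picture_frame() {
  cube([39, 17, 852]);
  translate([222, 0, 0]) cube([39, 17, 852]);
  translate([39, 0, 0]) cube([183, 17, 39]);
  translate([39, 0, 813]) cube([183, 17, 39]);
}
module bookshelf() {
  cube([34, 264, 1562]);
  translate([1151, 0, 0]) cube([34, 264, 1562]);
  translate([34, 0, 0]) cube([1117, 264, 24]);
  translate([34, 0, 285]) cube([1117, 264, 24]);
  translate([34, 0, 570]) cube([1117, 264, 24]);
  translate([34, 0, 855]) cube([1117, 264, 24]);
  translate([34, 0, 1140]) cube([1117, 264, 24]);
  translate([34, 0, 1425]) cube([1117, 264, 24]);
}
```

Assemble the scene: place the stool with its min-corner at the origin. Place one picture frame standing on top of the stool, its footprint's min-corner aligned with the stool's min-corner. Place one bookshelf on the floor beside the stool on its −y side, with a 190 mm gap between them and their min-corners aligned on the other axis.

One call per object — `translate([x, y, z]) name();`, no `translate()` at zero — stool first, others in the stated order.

stool();
translate([0, 0, 401]) picture_frame();
translate([0, -454, 0]) bookshelf();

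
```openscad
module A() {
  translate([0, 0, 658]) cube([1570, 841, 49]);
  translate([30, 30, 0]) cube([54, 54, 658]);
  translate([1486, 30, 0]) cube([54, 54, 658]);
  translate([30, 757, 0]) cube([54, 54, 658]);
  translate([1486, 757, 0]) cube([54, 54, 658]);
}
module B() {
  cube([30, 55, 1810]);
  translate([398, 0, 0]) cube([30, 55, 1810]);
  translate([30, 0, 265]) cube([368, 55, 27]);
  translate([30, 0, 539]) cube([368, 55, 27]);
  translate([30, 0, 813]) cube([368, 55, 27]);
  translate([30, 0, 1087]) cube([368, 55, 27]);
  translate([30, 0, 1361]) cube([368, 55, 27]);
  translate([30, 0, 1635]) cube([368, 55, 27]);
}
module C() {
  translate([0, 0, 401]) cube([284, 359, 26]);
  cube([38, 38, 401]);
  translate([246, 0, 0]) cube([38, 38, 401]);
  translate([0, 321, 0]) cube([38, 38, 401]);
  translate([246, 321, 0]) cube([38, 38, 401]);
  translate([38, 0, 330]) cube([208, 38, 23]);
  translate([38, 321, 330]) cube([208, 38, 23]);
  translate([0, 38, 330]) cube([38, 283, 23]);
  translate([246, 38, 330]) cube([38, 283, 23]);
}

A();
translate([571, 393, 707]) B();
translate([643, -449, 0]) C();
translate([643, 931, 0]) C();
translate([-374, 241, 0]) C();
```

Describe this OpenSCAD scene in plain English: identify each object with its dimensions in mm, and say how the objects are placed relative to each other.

A is a table with a 1570×841 mm rectangular top, 49 mm thick, top surface at z = 707 mm, supported by four 54×54 mm square legs, each inset 30 mm from the nearest pair of top edges, running from the floor.

B is a wooden ladder with two side rails of 30×55 mm section and 1810 mm height, set 428 mm apart overall. Between them run 6 rectangular rungs (55 mm deep, 27 mm thick), front faces flush with the rails' −y face. The bottom of the first rung is 265 mm above the floor and each subsequent rung is 274 mm higher than the one below.

C is a four-legged stool. The seat is 284×359 mm, 26 mm thick, top at z = 427 mm. It stands on four square legs, each 38×38 mm in cross-section, from z = 0 to the seat underside, each flush with a corner of the seat. Four stretchers, 38 mm wide and 23 mm tall, connect adjacent legs with their undersides at z = 330 mm, each running between the inner faces of the legs it joins and aligned with the legs' outer faces on the other axis.

The ladder is on top of the table, centred. Three stools sit around the table at the −y, +y, −x sides.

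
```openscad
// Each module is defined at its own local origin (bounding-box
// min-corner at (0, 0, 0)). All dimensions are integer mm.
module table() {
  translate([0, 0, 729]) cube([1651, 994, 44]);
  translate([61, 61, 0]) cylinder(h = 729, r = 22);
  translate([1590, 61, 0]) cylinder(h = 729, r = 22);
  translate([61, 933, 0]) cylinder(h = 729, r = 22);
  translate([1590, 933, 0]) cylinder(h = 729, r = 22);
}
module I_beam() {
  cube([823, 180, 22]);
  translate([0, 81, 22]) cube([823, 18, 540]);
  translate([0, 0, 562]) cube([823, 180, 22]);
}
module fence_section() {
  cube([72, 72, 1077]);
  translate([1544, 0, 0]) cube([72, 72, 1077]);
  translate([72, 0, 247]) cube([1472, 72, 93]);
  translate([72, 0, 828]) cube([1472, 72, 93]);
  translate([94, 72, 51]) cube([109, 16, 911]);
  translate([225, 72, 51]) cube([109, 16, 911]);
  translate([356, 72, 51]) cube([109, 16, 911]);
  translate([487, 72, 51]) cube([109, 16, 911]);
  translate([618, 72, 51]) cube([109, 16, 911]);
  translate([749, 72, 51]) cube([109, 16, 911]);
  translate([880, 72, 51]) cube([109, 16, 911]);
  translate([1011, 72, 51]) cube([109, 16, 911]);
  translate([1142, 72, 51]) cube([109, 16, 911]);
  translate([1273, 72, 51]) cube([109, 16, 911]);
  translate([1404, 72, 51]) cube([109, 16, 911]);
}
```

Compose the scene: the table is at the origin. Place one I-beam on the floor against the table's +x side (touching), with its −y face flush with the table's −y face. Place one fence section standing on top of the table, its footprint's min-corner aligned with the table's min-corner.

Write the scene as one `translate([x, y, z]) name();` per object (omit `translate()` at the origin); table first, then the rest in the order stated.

table();
translate([1651, 0, 0]) I_beam();
translate([0, 0, 773]) fence_section();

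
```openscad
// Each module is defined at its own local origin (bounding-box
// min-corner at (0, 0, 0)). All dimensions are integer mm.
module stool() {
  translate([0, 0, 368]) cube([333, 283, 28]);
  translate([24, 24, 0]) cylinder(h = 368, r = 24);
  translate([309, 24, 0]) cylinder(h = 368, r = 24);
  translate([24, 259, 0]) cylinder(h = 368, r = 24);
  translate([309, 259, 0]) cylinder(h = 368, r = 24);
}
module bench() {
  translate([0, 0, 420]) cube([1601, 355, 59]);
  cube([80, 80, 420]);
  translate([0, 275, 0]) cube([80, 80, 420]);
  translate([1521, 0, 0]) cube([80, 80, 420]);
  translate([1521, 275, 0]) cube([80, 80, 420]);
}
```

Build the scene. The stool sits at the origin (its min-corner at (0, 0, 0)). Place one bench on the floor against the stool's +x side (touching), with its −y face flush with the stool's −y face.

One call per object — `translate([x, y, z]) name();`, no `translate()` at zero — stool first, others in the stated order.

stool();
translate([333, 0, 0]) bench();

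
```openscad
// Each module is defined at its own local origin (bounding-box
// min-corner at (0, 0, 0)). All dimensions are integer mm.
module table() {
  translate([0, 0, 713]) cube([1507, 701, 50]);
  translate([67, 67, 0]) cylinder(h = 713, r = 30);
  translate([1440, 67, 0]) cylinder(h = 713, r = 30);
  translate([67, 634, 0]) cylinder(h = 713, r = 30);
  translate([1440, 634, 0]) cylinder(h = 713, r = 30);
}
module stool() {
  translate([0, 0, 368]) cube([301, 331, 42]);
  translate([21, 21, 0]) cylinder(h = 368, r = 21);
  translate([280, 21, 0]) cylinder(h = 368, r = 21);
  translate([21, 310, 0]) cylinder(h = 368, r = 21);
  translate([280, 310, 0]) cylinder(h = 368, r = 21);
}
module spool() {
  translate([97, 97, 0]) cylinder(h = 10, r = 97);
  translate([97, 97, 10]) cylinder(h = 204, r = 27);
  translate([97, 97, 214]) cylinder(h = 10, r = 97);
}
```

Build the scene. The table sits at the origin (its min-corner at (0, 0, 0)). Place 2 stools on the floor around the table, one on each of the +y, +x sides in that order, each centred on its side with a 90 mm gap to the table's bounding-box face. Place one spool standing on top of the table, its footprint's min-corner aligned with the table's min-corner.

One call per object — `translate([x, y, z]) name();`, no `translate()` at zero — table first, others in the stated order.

table();
translate([603, 791, 0]) stool();
translate([1597, 185, 0]) stool();
translate([0, 0, 763]) spool();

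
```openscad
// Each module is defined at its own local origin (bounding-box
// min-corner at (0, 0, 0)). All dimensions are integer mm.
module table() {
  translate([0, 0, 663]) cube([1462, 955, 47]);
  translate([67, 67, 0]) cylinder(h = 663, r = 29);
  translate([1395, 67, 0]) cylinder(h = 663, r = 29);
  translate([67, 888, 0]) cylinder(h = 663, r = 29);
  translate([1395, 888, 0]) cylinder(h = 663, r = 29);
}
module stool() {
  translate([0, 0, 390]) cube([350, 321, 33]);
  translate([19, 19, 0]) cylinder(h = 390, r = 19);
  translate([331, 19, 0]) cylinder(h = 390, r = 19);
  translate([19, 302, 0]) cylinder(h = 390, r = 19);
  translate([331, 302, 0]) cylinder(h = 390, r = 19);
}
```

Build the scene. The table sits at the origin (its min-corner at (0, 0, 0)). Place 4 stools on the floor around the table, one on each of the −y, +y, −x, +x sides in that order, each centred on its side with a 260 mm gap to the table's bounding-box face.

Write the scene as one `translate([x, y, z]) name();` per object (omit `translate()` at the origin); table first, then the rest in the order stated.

table();
translate([556, -581, 0]) stool();
translate([556, 1215, 0]) stool();
translate([-610, 317, 0]) stool();
translate([1722, 317, 0]) stool();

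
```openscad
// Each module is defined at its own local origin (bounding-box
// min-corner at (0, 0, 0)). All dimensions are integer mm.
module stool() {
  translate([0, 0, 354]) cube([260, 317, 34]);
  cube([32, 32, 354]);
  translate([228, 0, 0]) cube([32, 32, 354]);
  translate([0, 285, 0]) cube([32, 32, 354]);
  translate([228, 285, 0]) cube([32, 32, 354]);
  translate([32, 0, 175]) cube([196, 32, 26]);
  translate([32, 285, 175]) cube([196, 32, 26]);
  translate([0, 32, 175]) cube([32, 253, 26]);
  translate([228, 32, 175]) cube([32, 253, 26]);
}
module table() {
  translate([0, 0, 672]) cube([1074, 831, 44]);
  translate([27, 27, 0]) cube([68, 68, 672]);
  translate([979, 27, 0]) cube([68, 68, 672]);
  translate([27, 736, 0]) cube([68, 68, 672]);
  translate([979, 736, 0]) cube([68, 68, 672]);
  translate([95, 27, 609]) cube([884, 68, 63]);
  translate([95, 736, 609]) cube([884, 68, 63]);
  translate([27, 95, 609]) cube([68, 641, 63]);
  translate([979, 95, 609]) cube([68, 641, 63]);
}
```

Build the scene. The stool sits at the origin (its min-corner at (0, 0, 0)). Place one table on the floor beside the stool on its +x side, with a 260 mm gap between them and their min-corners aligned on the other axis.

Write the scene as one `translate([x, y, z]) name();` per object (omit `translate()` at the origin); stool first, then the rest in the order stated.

stool();
translate([520, 0, 0]) table();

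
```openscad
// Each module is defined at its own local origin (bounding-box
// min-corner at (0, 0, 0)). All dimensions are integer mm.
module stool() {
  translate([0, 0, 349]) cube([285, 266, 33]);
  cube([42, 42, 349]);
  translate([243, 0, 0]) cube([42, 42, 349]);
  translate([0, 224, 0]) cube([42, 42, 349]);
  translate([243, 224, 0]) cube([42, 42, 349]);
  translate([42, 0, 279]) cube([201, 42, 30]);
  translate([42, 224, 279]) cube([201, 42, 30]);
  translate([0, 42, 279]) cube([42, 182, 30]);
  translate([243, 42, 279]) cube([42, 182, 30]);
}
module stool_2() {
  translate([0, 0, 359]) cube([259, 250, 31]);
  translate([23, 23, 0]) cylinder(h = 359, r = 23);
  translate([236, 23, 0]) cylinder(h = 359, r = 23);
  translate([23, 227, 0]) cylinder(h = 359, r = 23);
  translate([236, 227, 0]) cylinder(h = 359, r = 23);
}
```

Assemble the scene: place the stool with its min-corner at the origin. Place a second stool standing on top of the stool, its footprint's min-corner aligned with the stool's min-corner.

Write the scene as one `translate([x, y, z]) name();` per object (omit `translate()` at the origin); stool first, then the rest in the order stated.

stool();
translate([0, 0, 382]) stool_2();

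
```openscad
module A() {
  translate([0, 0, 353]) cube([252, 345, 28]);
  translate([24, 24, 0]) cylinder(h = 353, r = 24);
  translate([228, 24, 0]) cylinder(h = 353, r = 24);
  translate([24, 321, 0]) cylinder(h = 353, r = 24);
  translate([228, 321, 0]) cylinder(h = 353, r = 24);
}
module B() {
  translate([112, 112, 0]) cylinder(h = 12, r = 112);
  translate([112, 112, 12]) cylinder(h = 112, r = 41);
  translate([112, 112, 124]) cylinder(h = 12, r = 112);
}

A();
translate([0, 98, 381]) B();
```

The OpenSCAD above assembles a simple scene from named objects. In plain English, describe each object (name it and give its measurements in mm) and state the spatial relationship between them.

A is a four-legged stool. The seat is a 252×345×28 mm slab whose top surface is at z = 381 mm; four round legs, each 48 mm in diameter, run from the floor (z = 0) to the underside of the seat, each leg's axis is inset half a diameter from the nearest pair of seat edges (so the leg's bounding box is flush with the corner).

B is a spool: two coaxial disc flanges of radius 112 mm and thickness 12 mm, joined by a core cylinder of radius 41 mm and height 112 mm. The lower flange rests on z = 0 and the three cylinders share a vertical axis.

The spool is on top of the stool.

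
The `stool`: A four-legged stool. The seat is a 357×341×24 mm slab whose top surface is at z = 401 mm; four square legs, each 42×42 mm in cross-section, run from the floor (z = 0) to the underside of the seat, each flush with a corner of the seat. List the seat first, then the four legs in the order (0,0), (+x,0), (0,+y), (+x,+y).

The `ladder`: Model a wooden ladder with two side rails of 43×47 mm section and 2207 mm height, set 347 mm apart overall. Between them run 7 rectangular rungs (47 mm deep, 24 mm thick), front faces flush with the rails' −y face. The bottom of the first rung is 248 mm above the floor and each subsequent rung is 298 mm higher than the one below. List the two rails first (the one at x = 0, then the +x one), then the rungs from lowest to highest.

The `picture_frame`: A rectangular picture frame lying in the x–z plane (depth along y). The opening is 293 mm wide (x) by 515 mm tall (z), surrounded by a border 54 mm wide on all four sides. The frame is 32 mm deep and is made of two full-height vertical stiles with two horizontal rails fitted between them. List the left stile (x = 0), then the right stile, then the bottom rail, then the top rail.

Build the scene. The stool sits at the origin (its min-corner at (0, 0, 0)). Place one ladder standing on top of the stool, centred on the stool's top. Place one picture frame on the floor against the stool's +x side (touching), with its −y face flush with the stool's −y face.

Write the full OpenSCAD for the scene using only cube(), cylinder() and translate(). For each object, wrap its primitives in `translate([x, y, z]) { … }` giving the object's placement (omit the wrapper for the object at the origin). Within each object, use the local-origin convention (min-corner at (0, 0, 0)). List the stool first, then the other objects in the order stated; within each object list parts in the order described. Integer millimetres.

translate([0, 0, 377]) cube([357, 341, 24]);
cube([42, 42, 377]);
translate([315, 0, 0]) cube([42, 42, 377]);
translate([0, 299, 0]) cube([42, 42, 377]);
translate([315, 299, 0]) cube([42, 42, 377]);
translate([5, 147, 401]) {
  cube([43, 47, 2207]);
  translate([304, 0, 0]) cube([43, 47, 2207]);
  translate([43, 0, 248]) cube([261, 47, 24]);
  translate([43, 0, 546]) cube([261, 47, 24]);
  translate([43, 0, 844]) cube([261, 47, 24]);
  translate([43, 0, 1142]) cube([261, 47, 24]);
  translate([43, 0, 1440]) cube([261, 47, 24]);
  translate([43, 0, 1738]) cube([261, 47, 24]);
  translate([43, 0, 2036]) cube([261, 47, 24]);
}
translate([357, 0, 0]) {
  cube([54, 32, 623]);
  translate([347, 0, 0]) cube([54, 32, 623]);
  translate([54, 0, 0]) cube([293, 32, 54]);
  translate([54, 0, 569]) cube([293, 32, 54]);
}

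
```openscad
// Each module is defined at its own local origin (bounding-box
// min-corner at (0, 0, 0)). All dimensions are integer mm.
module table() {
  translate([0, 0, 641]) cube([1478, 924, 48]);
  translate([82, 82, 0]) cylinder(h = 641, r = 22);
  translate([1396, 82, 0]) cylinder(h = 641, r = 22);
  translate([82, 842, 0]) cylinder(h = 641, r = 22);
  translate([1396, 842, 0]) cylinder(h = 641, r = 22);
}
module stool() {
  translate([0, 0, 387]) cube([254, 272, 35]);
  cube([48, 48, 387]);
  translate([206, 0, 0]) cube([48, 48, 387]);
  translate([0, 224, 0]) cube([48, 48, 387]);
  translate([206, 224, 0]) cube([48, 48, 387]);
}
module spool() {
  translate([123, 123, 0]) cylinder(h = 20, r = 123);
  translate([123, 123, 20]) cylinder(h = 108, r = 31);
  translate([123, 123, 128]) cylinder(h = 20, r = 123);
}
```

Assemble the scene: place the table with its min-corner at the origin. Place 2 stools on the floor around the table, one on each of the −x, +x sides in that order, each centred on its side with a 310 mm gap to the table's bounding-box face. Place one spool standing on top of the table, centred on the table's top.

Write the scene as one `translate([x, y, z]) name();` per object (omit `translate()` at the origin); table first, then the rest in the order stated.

table();
translate([-564, 326, 0]) stool();
translate([1788, 326, 0]) stool();
translate([616, 339, 689]) spool();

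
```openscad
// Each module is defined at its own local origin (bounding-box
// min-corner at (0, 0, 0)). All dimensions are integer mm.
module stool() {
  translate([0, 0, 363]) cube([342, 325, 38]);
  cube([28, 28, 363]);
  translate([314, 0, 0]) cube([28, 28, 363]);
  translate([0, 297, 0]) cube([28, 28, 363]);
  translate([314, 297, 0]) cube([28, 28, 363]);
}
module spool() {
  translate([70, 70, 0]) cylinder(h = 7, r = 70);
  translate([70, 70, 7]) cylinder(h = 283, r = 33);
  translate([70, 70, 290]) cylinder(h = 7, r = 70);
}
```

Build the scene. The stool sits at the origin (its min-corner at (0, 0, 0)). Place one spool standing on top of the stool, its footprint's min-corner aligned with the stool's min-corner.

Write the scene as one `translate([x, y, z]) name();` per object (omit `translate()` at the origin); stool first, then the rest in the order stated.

stool();
translate([0, 0, 401]) spool();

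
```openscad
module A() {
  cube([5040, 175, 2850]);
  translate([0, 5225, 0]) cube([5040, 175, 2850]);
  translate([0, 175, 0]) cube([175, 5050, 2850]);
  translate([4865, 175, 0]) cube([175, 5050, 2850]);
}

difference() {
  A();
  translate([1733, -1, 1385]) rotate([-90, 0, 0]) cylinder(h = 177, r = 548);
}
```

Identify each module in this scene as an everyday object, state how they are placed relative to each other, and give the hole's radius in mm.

A is a house frame. The house frame has a circular hole through its front wall. The hole's radius is 548 mm.

The subtracted cylinder has r = 548 mm.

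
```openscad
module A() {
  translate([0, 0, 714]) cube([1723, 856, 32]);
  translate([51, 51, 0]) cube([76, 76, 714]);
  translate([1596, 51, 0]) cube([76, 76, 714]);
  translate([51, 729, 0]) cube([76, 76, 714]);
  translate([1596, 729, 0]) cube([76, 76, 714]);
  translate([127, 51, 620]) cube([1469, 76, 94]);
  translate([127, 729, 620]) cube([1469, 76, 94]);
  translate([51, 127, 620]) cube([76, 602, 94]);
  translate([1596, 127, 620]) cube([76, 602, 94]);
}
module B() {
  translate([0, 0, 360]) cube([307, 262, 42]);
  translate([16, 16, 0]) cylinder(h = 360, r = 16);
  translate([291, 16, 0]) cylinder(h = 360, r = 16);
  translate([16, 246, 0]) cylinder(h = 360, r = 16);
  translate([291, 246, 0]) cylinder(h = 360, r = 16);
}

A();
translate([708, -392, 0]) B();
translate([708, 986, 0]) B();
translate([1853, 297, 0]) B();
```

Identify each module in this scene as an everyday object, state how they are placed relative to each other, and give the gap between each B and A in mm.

Each stool's nearest face is 130 mm from the table's bounding box.

A is a table. B is a stool. Three stools sit around the table at the −y, +y, +x sides. The gap between each stool and the table is 130 mm.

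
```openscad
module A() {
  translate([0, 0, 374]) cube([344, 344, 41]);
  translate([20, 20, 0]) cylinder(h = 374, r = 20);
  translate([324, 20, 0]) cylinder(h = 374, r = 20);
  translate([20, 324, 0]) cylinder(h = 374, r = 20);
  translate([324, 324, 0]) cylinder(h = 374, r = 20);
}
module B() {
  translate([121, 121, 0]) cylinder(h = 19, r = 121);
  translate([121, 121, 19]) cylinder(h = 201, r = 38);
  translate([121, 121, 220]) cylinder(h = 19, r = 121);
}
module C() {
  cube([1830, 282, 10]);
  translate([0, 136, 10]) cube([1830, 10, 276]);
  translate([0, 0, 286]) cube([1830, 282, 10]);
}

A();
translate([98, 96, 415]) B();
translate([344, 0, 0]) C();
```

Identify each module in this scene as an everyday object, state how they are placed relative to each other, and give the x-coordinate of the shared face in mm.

The stool's +x face and the I-beam's −x face are both at x = 344 mm.

A is a stool. B is a spool. C is an I-beam. The spool is on top of the stool. The I-beam is against the stool's +x side, with their −y faces flush. The x-coordinate of the shared face is 344 mm.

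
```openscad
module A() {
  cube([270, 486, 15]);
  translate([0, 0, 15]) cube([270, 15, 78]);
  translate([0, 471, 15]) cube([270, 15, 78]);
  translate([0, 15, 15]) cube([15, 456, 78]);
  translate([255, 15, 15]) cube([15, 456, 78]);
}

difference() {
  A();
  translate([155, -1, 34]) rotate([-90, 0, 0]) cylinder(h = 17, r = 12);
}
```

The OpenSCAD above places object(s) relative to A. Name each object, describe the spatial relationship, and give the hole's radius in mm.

The subtracted cylinder has r = 12 mm.

A is an open box. The open box has a circular hole through its front wall. The hole's radius is 12 mm.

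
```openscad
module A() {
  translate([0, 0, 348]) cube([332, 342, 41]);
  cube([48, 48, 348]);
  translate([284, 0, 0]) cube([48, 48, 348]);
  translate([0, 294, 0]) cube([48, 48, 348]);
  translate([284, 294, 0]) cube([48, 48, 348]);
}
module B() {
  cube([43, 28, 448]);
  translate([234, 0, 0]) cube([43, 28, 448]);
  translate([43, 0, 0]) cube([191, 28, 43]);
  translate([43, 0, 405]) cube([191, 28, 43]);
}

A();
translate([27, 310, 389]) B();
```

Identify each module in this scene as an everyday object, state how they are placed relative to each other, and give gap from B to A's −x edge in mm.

A is a stool. B is a picture frame. The picture frame is on top of the stool. The gap from the picture frame to the stool's −x edge is 27 mm.

The picture frame's min-x is at 27; the stool's min-x is 0; gap = 27 mm.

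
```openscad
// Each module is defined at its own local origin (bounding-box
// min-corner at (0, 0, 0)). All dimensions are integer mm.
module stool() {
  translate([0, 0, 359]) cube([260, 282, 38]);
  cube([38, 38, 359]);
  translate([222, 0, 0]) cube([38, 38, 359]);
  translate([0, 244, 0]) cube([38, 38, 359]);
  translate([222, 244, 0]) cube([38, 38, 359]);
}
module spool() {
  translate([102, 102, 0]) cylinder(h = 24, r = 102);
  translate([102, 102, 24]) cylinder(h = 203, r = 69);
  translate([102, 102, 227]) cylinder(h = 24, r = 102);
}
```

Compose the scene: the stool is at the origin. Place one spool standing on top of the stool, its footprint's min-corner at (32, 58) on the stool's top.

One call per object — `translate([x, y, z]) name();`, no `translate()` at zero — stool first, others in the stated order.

stool();
translate([32, 58, 397]) spool();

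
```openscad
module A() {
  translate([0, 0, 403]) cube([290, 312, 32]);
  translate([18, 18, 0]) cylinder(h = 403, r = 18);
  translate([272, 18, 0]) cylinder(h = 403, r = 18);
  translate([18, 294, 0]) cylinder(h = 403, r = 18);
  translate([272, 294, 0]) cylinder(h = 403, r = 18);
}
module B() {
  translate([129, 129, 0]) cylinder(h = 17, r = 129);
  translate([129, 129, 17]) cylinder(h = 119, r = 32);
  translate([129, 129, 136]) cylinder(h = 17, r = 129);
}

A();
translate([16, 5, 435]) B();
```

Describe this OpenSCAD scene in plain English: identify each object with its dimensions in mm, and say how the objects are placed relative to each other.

A is a simple wooden stool: a rectangular seat 290 mm (x) by 312 mm (y), 32 mm thick, top face at z = 435 mm, on four round legs, each 36 mm in diameter. The legs rest on z = 0, each leg's axis is inset half a diameter from the nearest pair of seat edges (so the leg's bounding box is flush with the corner).

B is a spool: two coaxial disc flanges of radius 129 mm and thickness 17 mm, joined by a core cylinder of radius 32 mm and height 119 mm. The lower flange rests on z = 0 and the three cylinders share a vertical axis.

The spool is on top of the stool.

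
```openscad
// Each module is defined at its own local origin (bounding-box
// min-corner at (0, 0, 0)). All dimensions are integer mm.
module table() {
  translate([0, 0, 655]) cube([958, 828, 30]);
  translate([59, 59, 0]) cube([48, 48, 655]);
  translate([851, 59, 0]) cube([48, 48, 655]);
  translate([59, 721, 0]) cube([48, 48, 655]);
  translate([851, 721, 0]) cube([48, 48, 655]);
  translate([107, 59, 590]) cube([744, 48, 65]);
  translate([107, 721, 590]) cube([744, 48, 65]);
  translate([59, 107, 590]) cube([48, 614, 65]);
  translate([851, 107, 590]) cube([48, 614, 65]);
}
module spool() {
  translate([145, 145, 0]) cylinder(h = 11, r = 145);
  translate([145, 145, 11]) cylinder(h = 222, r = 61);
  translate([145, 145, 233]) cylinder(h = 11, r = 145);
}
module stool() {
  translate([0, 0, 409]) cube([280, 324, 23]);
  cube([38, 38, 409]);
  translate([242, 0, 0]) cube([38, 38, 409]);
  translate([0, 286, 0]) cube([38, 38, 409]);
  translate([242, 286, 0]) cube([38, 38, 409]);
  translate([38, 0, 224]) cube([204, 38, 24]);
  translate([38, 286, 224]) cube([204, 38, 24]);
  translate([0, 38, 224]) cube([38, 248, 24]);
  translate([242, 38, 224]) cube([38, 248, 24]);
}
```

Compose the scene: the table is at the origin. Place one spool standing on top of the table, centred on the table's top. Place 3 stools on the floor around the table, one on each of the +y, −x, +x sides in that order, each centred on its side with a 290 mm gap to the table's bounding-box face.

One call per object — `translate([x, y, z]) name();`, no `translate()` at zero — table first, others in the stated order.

table();
translate([334, 269, 685]) spool();
translate([339, 1118, 0]) stool();
translate([-570, 252, 0]) stool();
translate([1248, 252, 0]) stool();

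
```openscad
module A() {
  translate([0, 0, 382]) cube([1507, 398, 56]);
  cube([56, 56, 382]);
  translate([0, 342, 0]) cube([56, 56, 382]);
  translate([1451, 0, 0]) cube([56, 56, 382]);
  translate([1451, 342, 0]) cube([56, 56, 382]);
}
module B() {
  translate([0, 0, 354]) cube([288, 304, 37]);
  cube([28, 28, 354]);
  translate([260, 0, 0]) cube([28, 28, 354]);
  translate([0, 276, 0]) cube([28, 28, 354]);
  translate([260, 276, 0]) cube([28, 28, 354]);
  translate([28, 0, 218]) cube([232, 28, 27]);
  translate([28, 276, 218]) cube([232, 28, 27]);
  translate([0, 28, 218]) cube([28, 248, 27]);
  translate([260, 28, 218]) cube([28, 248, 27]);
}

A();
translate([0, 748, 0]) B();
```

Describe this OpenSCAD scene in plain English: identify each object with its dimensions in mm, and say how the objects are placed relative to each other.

A is a long wooden bench with a 1507 mm (x) × 398 mm (y) seat, 56 mm thick, its top surface 438 mm above the floor. Four 56 mm square legs at the seat corners, flush with the edges, run from z = 0 to the seat underside.

B is a four-legged stool. The seat is 288×304 mm, 37 mm thick, top at z = 391 mm. It stands on four square legs, each 28×28 mm in cross-section, from z = 0 to the seat underside, each flush with a corner of the seat. Four stretchers, 28 mm wide and 27 mm tall, connect adjacent legs with their undersides at z = 218 mm, each running between the inner faces of the legs it joins and aligned with the legs' outer faces on the other axis.

The stool is on the floor beside the bench on its +y side.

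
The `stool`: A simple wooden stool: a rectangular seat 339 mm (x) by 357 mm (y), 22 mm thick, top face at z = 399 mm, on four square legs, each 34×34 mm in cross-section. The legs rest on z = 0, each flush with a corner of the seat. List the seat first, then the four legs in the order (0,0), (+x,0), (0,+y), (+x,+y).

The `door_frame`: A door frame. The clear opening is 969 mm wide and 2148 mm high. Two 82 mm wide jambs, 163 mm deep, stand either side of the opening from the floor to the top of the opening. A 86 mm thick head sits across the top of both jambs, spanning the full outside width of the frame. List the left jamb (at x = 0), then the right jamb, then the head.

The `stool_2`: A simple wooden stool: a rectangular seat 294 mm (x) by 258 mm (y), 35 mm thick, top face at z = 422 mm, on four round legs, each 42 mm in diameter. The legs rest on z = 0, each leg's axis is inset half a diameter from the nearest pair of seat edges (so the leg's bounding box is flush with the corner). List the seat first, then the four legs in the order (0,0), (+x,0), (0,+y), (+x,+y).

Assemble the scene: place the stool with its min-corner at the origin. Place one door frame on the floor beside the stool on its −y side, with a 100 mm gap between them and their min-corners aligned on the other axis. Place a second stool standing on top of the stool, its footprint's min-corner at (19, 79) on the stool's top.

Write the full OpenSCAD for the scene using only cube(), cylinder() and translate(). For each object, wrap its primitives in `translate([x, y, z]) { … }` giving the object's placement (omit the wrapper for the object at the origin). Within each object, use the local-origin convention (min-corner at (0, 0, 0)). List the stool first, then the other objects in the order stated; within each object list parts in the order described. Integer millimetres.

translate([0, 0, 377]) cube([339, 357, 22]);
cube([34, 34, 377]);
translate([305, 0, 0]) cube([34, 34, 377]);
translate([0, 323, 0]) cube([34, 34, 377]);
translate([305, 323, 0]) cube([34, 34, 377]);
translate([0, -263, 0]) {
  cube([82, 163, 2148]);
  translate([1051, 0, 0]) cube([82, 163, 2148]);
  translate([0, 0, 2148]) cube([1133, 163, 86]);
}
translate([19, 79, 399]) {
  translate([0, 0, 387]) cube([294, 258, 35]);
  translate([21, 21, 0]) cylinder(h = 387, r = 21);
  translate([273, 21, 0]) cylinder(h = 387, r = 21);
  translate([21, 237, 0]) cylinder(h = 387, r = 21);
  translate([273, 237, 0]) cylinder(h = 387, r = 21);
}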